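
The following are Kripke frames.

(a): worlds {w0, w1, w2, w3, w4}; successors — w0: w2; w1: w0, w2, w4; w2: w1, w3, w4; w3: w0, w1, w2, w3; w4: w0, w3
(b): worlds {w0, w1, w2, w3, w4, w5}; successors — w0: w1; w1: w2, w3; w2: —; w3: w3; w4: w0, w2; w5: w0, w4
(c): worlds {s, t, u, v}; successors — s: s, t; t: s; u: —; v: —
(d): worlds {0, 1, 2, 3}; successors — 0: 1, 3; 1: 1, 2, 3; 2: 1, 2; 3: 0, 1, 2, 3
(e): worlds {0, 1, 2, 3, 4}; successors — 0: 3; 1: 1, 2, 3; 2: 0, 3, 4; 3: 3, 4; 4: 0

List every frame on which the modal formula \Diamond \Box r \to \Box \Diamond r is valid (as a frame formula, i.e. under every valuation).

This is the axiom for convergence; its first-order frame correspondent is \forall x \forall y \forall z (Rxy \wedge Rxz \to \exists w (Ryw \wedge Rzw)).
(a): fails — Rw1w2 and Rw1w0 but w2 and w0 have no common successor.
(b): fails — Rw1w2 and Rw1w2 but w2 and w2 have no common successor.
(c): condition met.
(d): condition met.
(e): fails — R23 and R24 but 3 and 4 have no common successor.

(c), (d)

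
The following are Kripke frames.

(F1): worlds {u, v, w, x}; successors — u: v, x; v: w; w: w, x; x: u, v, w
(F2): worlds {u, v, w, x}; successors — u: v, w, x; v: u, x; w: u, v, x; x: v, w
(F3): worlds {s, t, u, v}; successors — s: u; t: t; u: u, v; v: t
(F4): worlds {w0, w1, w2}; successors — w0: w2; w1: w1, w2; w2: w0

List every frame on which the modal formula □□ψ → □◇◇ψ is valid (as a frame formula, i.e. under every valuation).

This is the axiom for a generalized confluence (Geach) condition; its first-order frame correspondent is ∀x ∀z (xRz → ∃w (xR²w ∧ zR²w)).
(F1): satisfies the condition.
(F2): satisfies the condition.
(F3): satisfies the condition.
(F4): fails — w0Rw2 but no w with w0R²w and w2R²w.

(F1), (F2), (F3)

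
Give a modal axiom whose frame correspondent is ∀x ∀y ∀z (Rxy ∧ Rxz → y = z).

◇q → □q

A defining formula is ◇q → □q (the CD axiom).
Suppose ◇q→□q is valid. Take Rxy, Rxz and set V(q)={y}. Then ◇q at x, so □q at x, so q at z, i.e. z=y.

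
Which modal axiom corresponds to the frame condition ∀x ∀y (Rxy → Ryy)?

□(□q → q)

A defining formula is □(□q → q) (the T□ axiom).
Suppose □(□q→q) is valid. Take Rxy and set V(q)={w : Ryw}. Then at y, □q holds; since □(□q→q) at x, □q→q at y, so q at y, i.e. Ryy.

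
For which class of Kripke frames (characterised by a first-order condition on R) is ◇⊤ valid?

◇⊤ holds at w iff w has a successor, so frame-validity of ◇⊤ is exactly seriality. Equivalently via □φ → ◇φ:
Suppose □φ→◇φ is valid. At any x set V(φ)=W. Then □φ at x, so ◇φ at x, so x has a successor.

seriality: ∀x ∃y Rxy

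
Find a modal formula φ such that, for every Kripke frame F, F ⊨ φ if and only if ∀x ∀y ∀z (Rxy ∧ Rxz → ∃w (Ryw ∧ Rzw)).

◇□s → □◇s

This is convergence; the standard corresponding axiom is .2: ◇□s → □◇s.
Suppose ◇□s→□◇s is valid. Take Rxy, Rxz and set V(s)={w : Ryw}. Then □s at y so ◇□s at x, so □◇s at x, so ◇s at z, giving w with Rzw and Ryw.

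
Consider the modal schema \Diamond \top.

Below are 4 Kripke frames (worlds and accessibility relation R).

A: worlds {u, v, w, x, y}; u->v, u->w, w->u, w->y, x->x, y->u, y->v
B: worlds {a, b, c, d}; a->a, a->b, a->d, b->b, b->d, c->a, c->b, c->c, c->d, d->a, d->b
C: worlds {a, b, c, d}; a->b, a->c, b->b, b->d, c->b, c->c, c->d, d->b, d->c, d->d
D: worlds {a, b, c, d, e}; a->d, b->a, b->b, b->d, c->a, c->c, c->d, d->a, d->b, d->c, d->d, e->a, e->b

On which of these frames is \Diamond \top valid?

This is the axiom for seriality; its first-order frame correspondent is \forall x \exists y Rxy.
A: fails — world v has no successor.
B: ✓.
C: ✓.
D: ✓.

B, C, D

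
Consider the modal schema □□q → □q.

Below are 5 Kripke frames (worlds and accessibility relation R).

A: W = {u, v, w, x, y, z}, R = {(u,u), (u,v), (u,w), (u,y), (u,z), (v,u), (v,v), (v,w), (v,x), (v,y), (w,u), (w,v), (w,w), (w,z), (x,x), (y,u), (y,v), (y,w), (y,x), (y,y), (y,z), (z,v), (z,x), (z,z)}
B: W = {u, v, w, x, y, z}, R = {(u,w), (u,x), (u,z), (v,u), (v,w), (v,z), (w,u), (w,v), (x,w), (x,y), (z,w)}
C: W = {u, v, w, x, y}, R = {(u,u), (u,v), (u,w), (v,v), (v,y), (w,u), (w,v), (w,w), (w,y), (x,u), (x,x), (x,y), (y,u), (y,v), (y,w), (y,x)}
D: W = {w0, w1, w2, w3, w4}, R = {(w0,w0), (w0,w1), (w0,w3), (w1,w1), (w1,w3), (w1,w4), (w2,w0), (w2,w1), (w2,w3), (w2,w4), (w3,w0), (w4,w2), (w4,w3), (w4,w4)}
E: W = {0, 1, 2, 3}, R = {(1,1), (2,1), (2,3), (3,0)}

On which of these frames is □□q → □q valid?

A, C, D

Frame correspondent (Sahlqvist): ∀x ∀y (Rxy → ∃z (Rxz ∧ Rzy)) — i.e. density.
A: holds.
B: fails — Rxw but no t with Rxt and Rtw.
C: holds.
D: holds.
E: fails — R23 but no z with R2z and Rz3.
Valid on: A, C, D.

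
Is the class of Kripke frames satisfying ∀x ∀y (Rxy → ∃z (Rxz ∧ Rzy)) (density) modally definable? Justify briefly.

Yes — defined by □□r → □r

Yes: it is density, defined by the C4 schema □□r → □r.
Suppose □□r→□r is valid. Take Rxy and set V(r)={w : xR²w}. Then □□r at x, so □r at x, so r at y, i.e. ∃z(Rxz∧Rzy).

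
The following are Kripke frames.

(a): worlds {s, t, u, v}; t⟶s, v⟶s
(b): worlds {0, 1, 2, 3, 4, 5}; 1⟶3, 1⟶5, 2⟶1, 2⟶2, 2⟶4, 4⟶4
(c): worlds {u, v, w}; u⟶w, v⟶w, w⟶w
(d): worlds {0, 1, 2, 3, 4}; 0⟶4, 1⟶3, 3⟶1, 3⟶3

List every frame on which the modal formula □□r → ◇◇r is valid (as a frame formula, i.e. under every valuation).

The schema corresponds to a generalized confluence (Geach) condition: ∀x ∃w (xR²w ∧ xR²w).
(a): fails — at s but no w with sR²w and sR²w.
(b): fails — at 0 but no w with 0R²w and 0R²w.
(c): satisfies the condition.
(d): fails — at 0 but no w with 0R²w and 0R²w.

(c)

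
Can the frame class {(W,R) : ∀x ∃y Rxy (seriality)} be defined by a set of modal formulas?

This is a Sahlqvist condition; the D axiom □r → ◇r defines it.
Suppose □r→◇r is valid. At any x set V(r)=W. Then □r at x, so ◇r at x, so x has a successor.

Definable; □r → ◇r defines it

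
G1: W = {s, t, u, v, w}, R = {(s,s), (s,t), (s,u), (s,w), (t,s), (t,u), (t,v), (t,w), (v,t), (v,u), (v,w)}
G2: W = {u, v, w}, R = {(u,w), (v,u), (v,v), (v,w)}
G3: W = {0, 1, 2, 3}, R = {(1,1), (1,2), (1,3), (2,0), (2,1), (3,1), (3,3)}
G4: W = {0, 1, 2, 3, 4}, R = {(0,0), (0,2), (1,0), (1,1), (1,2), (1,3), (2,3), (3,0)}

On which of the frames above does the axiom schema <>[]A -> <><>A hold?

Frame correspondent (Sahlqvist): forall x forall y (xRy -> exists w (yRw & x R^2 w)) — i.e. a generalized confluence (Geach) condition.
G1: fails — sRu but no w* with uRw* and sR²w*.
G2: fails — uRw but no t with wRt and uR²t.
G3: fails — 2R0 but no w with 0Rw and 2R²w.
G4: condition met.
Valid on: G4.

G4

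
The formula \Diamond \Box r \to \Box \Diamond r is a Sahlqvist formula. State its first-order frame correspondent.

Suppose ◇□r→□◇r is valid. Take Rxy, Rxz and set V(r)={w : Ryw}. Then □r at y so ◇□r at x, so □◇r at x, so ◇r at z, giving w with Rzw and Ryw.

Convergence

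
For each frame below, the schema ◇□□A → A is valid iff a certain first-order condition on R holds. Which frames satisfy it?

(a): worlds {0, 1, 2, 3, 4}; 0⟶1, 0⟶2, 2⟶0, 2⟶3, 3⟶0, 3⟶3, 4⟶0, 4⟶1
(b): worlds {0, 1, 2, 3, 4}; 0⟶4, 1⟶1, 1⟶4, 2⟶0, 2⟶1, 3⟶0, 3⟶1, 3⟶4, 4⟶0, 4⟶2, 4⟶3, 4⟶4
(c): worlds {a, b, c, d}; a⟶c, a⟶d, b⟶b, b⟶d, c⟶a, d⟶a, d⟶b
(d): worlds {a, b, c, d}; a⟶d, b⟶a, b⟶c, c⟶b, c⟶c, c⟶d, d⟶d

(b)

Frame correspondent (Sahlqvist): ∀x ∀y (xRy → ∃w (yR²w ∧ x = w)) — i.e. a generalized confluence (Geach) condition.
(a): fails — 0R1 but no w with 1R²w and 0=w.
(b): ✓.
(c): fails — aRc but no w with cR²w and a=w.
(d): fails — aRd but no w with dR²w and a=w.
Valid on: (b).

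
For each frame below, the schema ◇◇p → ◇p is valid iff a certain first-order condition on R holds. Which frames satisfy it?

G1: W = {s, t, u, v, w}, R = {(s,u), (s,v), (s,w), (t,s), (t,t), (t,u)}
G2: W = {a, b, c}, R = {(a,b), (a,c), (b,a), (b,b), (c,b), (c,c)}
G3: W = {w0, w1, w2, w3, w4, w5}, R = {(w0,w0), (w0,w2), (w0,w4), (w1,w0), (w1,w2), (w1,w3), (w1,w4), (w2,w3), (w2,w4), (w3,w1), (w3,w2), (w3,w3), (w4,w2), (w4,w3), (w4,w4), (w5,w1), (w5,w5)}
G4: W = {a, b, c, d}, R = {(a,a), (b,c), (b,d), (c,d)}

Frame correspondent (Sahlqvist): ∀x ∀y ∀z (Rxy ∧ Ryz → Rxz) — i.e. transitivity.
G1: fails — Rts and Rsv but not Rtv.
G2: fails — Rab and Rba but not Raa.
G3: fails — Rw0w4 and Rw4w3 but not Rw0w3.
G4: satisfies the condition.
Valid on: G4.

G4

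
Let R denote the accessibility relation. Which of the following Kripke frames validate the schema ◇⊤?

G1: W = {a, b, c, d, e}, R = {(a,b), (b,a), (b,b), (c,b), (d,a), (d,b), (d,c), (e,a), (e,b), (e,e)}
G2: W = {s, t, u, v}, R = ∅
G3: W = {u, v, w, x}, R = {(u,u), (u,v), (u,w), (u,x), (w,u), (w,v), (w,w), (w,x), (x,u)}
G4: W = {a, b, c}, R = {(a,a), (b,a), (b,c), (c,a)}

Frame correspondent (Sahlqvist): ∀x ∃y Rxy — i.e. seriality.
G1: holds.
G2: fails — world s has no successor.
G3: fails — world v has no successor.
G4: holds.

G1, G4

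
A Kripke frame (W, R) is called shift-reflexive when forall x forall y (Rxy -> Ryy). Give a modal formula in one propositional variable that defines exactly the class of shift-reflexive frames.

□(□ψ → ψ)

The condition is shift-reflexivity. The T□ schema □(□ψ → ψ) defines it.
Suppose □(□ψ→ψ) is valid. Take Rxy and set V(ψ)={w : Ryw}. Then at y, □ψ holds; since □(□ψ→ψ) at x, □ψ→ψ at y, so ψ at y, i.e. Ryy.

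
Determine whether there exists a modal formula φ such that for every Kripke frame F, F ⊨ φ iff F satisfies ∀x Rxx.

The condition is reflexivity. A defining modal formula is □r → r.
Suppose □r→r is valid. At any x set V(r)={w : Rxw}. Then □r holds at x, so r holds at x, i.e. Rxx.

Yes — defined by □r → r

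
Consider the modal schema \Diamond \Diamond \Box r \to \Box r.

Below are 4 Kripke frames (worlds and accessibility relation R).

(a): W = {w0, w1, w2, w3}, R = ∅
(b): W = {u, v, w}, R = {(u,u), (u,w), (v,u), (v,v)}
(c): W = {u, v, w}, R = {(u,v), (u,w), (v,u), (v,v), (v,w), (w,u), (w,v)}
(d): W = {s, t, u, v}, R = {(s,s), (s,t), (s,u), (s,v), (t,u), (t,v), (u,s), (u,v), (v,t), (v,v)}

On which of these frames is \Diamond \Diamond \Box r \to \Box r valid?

(a)

The schema corresponds to a generalized confluence (Geach) condition: \forall x \forall y \forall z ((x R^2 y \wedge xRz) \to \exists w (yRw \wedge z = w)).
(a): ✓.
(b): fails — uR²w, uRu but no t with wRt and u=t.
(c): fails — uR²w, uRw but no t with wRt and w=t.
(d): fails — sR²t, sRs but no w with tRw and s=w.
Valid on: (a).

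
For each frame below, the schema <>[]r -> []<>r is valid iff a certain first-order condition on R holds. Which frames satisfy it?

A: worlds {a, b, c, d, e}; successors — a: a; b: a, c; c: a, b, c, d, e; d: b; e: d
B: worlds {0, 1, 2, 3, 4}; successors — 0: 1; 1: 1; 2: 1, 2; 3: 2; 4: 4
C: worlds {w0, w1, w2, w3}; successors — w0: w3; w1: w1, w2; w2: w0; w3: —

B

The schema corresponds to convergence: forall x forall y forall z (Rxy & Rxz -> exists w (Ryw & Rzw)).
A: fails — Rcd and Rcb but d and b have no common successor.
B: condition met.
C: fails — Rw0w3 and Rw0w3 but w3 and w3 have no common successor.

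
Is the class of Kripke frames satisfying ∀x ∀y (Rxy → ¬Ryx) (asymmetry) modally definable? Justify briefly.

Any modally definable frame class is closed under surjective bounded morphisms.
The 5-cycle (worlds s,t,u,v,w with s→t→u→v→w→s) is asymmetric. Mapping every world to a single reflexive point • is a surjective bounded morphism, and the reflexive point is not asymmetric (R•• but asymmetry requires ¬R••).
So the class is not modally definable.

No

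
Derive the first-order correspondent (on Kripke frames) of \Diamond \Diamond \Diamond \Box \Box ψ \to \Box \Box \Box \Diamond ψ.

This is a Sahlqvist (Geach-type) schema ◇^3□^2ψ → □^3◇^1ψ.
Minimal-valuation argument: fix x; take any y with xR^3y and any z with xR^3z. Set V(ψ) to the set of worlds R-reachable from y in exactly 2 steps. Then □^2ψ holds at y, so the antecedent holds at x; validity forces ◇^1ψ at z, giving a w with zR^1w and yR^2w.
First-order correspondent: \forall x \forall y \forall z ((x R^3 y \wedge x R^3 z) \to \exists w (y R^2 w \wedge zRw)).

\forall x \forall y \forall z ((x R^3 y \wedge x R^3 z) \to \exists w (y R^2 w \wedge zRw))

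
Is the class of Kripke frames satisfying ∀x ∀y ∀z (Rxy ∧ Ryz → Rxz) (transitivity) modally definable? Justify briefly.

This is a Sahlqvist condition; the 4 axiom □p → □□p defines it.
Suppose □p→□□p is valid. Take Rxy, Ryz and set V(p)={w : Rxw}. Then □p at x, so □□p at x, so □p at y, so p at z, i.e. Rxz.

Yes — defined by □p → □□p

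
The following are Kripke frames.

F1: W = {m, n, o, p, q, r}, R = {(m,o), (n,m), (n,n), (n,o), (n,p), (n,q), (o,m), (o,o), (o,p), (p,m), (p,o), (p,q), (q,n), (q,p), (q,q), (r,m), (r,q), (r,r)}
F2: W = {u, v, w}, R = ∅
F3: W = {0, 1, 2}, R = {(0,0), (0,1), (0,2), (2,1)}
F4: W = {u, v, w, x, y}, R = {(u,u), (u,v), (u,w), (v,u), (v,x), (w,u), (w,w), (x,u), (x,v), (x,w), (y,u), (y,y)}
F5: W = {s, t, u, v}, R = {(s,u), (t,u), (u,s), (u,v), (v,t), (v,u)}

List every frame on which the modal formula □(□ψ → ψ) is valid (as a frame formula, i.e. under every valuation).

F2

Frame correspondent (Sahlqvist): ∀x ∀y (Rxy → Ryy) — i.e. shift-reflexivity.
F1: fails — Rom but not Rmm.
F2: ✓.
F3: fails — R01 but not R11.
F4: fails — Ruv but not Rvv.
F5: fails — Ruv but not Rvv.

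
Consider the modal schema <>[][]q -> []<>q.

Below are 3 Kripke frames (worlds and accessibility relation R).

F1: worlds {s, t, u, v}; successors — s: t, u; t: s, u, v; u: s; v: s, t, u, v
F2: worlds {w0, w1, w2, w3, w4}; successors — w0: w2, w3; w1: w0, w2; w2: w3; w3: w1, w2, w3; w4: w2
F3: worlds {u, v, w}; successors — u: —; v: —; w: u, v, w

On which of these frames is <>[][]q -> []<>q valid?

F2

This is the axiom for a generalized confluence (Geach) condition; its first-order frame correspondent is forall x forall y forall z ((xRy & xRz) -> exists w (y R^2 w & zRw)).
F1: fails — sRu, sRu but no w with uR²w and uRw.
F2: condition met.
F3: fails — wRu, wRu but no t with uR²t and uRt.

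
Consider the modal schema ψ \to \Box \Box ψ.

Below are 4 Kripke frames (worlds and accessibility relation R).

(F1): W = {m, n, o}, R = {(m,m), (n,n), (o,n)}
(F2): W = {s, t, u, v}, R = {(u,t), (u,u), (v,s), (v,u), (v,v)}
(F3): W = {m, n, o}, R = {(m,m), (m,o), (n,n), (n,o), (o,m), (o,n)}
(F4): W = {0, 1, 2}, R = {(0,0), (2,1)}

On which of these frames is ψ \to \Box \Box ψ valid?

The schema corresponds to a generalized confluence (Geach) condition: \forall x \forall z (x R^2 z \to \exists w (x = w \wedge z = w)).
(F1): fails — oR²n but o ≠ n.
(F2): fails — uR²t but u ≠ t.
(F3): fails — mR²n but m ≠ n.
(F4): condition met.

(F4)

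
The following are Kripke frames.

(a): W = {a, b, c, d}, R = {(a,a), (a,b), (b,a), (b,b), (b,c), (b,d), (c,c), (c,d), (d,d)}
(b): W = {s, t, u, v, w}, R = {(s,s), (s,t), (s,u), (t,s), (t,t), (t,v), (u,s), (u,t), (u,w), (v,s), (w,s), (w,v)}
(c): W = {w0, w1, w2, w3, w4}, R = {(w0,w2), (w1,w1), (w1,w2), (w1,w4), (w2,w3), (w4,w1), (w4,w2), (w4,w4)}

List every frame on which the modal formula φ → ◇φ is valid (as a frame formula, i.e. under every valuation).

The schema corresponds to reflexivity: ∀x Rxx.
(a): condition met.
(b): fails — world u does not see itself.
(c): fails — world w0 does not see itself.

(a)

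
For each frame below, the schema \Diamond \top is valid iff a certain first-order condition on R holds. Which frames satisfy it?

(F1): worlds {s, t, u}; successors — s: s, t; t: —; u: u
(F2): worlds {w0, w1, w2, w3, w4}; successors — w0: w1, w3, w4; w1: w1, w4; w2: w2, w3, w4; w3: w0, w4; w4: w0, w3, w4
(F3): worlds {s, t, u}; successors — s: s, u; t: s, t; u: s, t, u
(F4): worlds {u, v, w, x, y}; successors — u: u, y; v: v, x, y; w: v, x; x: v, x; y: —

This is the axiom for seriality; its first-order frame correspondent is \forall x \exists y Rxy.
(F1): fails — world t has no successor.
(F2): ✓.
(F3): ✓.
(F4): fails — world y has no successor.
Valid on: (F2), (F3).

(F2), (F3)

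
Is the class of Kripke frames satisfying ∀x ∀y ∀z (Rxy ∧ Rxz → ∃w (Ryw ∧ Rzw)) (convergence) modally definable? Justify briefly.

This is a Sahlqvist condition; the .2 axiom ◇□q → □◇q defines it.
Suppose ◇□q→□◇q is valid. Take Rxy, Rxz and set V(q)={w : Ryw}. Then □q at y so ◇□q at x, so □◇q at x, so ◇q at z, giving w with Rzw and Ryw.

Yes, by ◇□q → □◇q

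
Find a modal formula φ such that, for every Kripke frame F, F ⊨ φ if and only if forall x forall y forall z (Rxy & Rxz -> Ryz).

◇s → □◇s

This is the Euclidean property; the standard corresponding axiom is 5: ◇s → □◇s.
Suppose ◇s→□◇s is valid. Take Rxy, Rxz and set V(s)={y}. Then ◇s at x, so □◇s at x, so ◇s at z, so some w with Rzw has s; w=y, i.e. Rzy. By symmetry of the argument, Ryz.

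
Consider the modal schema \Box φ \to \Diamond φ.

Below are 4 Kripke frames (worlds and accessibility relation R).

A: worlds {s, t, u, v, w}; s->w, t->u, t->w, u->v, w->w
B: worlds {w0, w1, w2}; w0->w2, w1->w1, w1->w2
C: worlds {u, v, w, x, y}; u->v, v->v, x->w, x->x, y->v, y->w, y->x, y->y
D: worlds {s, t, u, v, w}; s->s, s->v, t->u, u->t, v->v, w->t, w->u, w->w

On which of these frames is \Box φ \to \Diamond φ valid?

This is the axiom for seriality; its first-order frame correspondent is \forall x \exists y Rxy.
A: fails — world v has no successor.
B: fails — world w2 has no successor.
C: fails — world w has no successor.
D: condition met.

D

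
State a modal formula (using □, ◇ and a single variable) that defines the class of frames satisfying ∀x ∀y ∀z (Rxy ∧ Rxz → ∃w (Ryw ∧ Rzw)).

This is convergence; the standard corresponding axiom is .2: ◇□p → □◇p.
Suppose ◇□p→□◇p is valid. Take Rxy, Rxz and set V(p)={w : Ryw}. Then □p at y so ◇□p at x, so □◇p at x, so ◇p at z, giving w with Rzw and Ryw.

◇□p → □◇p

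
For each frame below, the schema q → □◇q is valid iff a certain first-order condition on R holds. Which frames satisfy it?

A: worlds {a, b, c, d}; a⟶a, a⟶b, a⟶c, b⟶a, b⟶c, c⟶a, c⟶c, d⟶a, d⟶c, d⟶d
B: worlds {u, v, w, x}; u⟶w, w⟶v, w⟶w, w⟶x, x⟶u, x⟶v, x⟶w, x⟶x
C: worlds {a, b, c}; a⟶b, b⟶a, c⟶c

The schema corresponds to symmetry: ∀x ∀y (Rxy → Ryx).
A: fails — Rbc but not Rcb.
B: fails — Ruw but not Rwu.
C: condition met.
Valid on: C.

C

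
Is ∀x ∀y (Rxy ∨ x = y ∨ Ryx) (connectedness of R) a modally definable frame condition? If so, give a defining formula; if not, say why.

If a class were modally definable it would be closed under disjoint unions (Goldblatt–Thomason).
Take 2 disjoint single-world reflexive frames: each is trivially connected, but their disjoint union has 2 worlds with no edge between distinct components, so it is not connected.
So no modal formula (or set of formulas) defines exactly the connected frames.

No — not modally definable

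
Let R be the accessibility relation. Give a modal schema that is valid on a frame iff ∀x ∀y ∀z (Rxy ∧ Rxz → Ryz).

◇p → □◇p

This is the Euclidean property; the standard corresponding axiom is 5: ◇p → □◇p.
Suppose ◇p→□◇p is valid. Take Rxy, Rxz and set V(p)={y}. Then ◇p at x, so □◇p at x, so ◇p at z, so some w with Rzw has p; w=y, i.e. Rzy. By symmetry of the argument, Ryz.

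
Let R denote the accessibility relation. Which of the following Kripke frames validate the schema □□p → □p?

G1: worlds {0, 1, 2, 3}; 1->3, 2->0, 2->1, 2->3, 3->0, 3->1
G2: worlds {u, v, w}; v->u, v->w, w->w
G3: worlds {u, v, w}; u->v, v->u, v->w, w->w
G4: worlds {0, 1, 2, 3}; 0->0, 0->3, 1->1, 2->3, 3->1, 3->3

This is the axiom for density; its first-order frame correspondent is ∀x ∀y (Rxy → ∃z (Rxz ∧ Rzy)).
G1: fails — R31 but no z with R3z and Rz1.
G2: fails — Rvu but no z with Rvz and Rzu.
G3: fails — Ruv but no z with Ruz and Rzv.
G4: condition met.

G4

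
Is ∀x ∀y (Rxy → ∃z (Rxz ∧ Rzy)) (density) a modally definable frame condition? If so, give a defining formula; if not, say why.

The condition is density. A defining modal formula is □□r → □r.
Suppose □□r→□r is valid. Take Rxy and set V(r)={w : xR²w}. Then □□r at x, so □r at x, so r at y, i.e. ∃z(Rxz∧Rzy).

Yes, by □□r → □r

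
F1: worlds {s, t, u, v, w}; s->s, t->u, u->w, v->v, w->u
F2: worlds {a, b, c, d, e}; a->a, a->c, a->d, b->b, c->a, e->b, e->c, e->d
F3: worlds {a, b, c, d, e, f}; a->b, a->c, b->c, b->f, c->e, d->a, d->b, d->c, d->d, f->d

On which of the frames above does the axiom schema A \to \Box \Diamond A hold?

The schema corresponds to symmetry: \forall x \forall y (Rxy \to Ryx).
F1: fails — Rtu but not Rut.
F2: fails — Reb but not Rbe.
F3: fails — Rbc but not Rcb.
Valid on no frame.

none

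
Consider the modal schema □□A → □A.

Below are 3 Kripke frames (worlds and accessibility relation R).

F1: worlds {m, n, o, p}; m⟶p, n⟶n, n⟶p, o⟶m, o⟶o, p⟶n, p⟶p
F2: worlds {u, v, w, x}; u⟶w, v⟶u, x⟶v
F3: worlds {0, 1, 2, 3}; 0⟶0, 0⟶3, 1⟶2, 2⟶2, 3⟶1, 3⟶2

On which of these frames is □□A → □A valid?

Frame correspondent (Sahlqvist): ∀x ∀y (Rxy → ∃z (Rxz ∧ Rzy)) — i.e. density.
F1: condition met.
F2: fails — Rvu but no z with Rvz and Rzu.
F3: fails — R31 but no z with R3z and Rz1.

F1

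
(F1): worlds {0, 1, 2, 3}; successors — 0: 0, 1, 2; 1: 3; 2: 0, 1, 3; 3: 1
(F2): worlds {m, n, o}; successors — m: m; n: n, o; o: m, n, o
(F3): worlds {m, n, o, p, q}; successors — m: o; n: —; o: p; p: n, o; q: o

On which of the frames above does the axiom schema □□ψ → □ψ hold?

Frame correspondent (Sahlqvist): ∀x ∀y (Rxy → ∃z (Rxz ∧ Rzy)) — i.e. density.
(F1): fails — R31 but no z with R3z and Rz1.
(F2): ✓.
(F3): fails — Rop but no z with Roz and Rzp.

(F2)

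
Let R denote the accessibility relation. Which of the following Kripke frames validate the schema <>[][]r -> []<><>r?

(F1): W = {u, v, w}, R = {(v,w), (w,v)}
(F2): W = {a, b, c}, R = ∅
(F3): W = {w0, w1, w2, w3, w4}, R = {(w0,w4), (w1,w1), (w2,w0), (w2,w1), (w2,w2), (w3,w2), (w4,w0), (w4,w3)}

The schema corresponds to a generalized confluence (Geach) condition: forall x forall y forall z ((xRy & xRz) -> exists w (y R^2 w & z R^2 w)).
(F1): condition met.
(F2): condition met.
(F3): fails — w2Rw0, w2Rw1 but no w with w0R²w and w1R²w.
Valid on: (F1), (F2).

(F1), (F2)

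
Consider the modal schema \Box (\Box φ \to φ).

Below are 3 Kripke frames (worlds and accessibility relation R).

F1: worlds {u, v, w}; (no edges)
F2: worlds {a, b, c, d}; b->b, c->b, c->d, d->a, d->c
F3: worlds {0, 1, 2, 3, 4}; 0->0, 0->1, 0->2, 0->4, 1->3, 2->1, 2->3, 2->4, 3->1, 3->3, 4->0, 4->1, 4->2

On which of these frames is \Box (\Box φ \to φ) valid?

F1

The schema corresponds to shift-reflexivity: \forall x \forall y (Rxy \to Ryy).
F1: satisfies the condition.
F2: fails — Rcd but not Rdd.
F3: fails — R02 but not R22.
Valid on: F1.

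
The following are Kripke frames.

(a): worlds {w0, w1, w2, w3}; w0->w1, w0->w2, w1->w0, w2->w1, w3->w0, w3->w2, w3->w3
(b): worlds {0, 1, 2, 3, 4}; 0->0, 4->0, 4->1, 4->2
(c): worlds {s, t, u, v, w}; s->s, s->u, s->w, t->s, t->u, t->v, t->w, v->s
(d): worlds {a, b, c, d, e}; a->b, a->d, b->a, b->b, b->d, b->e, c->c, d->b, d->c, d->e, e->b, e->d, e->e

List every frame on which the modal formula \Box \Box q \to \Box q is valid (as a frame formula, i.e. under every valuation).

(d)

Frame correspondent (Sahlqvist): \forall x \forall y (Rxy \to \exists z (Rxz \wedge Rzy)) — i.e. density.
(a): fails — Rw1w0 but no z with Rw1z and Rzw0.
(b): fails — R42 but no z with R4z and Rz2.
(c): fails — Rtv but no z with Rtz and Rzv.
(d): condition met.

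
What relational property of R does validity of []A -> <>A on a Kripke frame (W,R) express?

Suppose □A→◇A is valid. At any x set V(A)=W. Then □A at x, so ◇A at x, so x has a successor.

seriality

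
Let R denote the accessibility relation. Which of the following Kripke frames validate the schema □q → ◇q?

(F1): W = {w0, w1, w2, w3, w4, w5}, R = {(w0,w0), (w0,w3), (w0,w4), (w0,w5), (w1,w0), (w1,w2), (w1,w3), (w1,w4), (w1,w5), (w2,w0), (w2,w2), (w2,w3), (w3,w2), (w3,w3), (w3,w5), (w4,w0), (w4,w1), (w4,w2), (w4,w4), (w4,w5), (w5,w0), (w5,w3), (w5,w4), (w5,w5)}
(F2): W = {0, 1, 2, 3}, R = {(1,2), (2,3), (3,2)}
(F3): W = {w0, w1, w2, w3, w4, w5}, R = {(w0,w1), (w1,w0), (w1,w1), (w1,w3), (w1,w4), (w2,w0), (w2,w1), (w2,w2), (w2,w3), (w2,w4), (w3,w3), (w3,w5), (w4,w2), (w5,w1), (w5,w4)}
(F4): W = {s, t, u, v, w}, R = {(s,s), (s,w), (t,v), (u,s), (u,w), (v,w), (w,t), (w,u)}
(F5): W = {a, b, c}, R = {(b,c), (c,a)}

The schema corresponds to seriality: ∀x ∃y Rxy.
(F1): ✓.
(F2): fails — world 0 has no successor.
(F3): ✓.
(F4): ✓.
(F5): fails — world a has no successor.
Valid on: (F1), (F3), (F4).

(F1), (F3), (F4)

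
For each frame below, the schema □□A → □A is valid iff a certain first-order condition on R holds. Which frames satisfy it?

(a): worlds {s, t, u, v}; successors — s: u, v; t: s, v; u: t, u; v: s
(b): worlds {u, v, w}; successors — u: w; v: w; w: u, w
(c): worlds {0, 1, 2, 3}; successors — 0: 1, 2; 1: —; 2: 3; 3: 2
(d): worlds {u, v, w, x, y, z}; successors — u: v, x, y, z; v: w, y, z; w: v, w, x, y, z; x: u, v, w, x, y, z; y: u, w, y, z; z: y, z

(b), (d)

The schema corresponds to density: ∀x ∀y (Rxy → ∃z (Rxz ∧ Rzy)).
(a): fails — Rvs but no z with Rvz and Rzs.
(b): ✓.
(c): fails — R01 but no z with R0z and Rz1.
(d): ✓.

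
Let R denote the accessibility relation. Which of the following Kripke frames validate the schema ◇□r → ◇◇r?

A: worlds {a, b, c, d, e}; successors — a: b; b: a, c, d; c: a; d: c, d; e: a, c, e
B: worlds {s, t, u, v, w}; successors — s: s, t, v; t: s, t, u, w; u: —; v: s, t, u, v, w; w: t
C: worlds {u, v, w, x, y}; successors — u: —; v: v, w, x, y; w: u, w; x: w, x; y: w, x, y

A

Frame correspondent (Sahlqvist): ∀x ∀y (xRy → ∃w (yRw ∧ xR²w)) — i.e. a generalized confluence (Geach) condition.
A: holds.
B: fails — tRu but no w* with uRw* and tR²w*.
C: fails — wRu but no t with uRt and wR²t.
Valid on: A.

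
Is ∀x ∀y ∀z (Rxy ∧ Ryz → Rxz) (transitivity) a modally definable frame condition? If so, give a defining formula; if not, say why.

This is a Sahlqvist condition; the 4 axiom □r → □□r defines it.
Suppose □r→□□r is valid. Take Rxy, Ryz and set V(r)={w : Rxw}. Then □r at x, so □□r at x, so □r at y, so r at z, i.e. Rxz.

Definable; □r → □□r defines it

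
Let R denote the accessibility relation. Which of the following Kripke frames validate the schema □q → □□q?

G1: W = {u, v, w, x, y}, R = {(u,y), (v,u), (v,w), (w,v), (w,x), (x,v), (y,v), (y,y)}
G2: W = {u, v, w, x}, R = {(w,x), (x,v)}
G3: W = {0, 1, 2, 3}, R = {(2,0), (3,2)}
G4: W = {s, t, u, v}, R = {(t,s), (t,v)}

The schema corresponds to transitivity: ∀x ∀y ∀z (Rxy ∧ Ryz → Rxz).
G1: fails — Rvw and Rwx but not Rvx.
G2: fails — Rwx and Rxv but not Rwv.
G3: fails — R32 and R20 but not R30.
G4: satisfies the condition.

G4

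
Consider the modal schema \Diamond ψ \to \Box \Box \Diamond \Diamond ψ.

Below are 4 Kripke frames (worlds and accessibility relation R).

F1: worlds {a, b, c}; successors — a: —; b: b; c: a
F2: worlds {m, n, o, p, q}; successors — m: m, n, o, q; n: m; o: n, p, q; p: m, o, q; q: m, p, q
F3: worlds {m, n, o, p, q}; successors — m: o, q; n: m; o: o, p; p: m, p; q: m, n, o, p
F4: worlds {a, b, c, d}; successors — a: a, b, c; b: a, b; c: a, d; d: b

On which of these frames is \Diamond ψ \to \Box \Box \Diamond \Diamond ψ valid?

F1

Frame correspondent (Sahlqvist): \forall x \forall y \forall z ((xRy \wedge x R^2 z) \to \exists w (y = w \wedge z R^2 w)) — i.e. a generalized confluence (Geach) condition.
F1: ✓.
F2: fails — mRn, mR²o but no w with n=w and oR²w.
F3: fails — mRq, mR²m but no w with q=w and mR²w.
F4: fails — aRc, aR²d but no w with c=w and dR²w.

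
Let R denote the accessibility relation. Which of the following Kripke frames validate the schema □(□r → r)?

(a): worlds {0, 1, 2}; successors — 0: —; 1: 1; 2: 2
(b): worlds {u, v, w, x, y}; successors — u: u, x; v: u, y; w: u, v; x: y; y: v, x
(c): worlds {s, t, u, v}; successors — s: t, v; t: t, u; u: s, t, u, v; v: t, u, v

The schema corresponds to shift-reflexivity: ∀x ∀y (Rxy → Ryy).
(a): ✓.
(b): fails — Ryx but not Rxx.
(c): fails — Rus but not Rss.
Valid on: (a).

(a)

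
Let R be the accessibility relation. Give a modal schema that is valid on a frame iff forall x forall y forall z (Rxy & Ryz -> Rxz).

□s → □□s

The condition is transitivity. The 4 schema □s → □□s defines it.
Suppose □s→□□s is valid. Take Rxy, Ryz and set V(s)={w : Rxw}. Then □s at x, so □□s at x, so □s at y, so s at z, i.e. Rxz.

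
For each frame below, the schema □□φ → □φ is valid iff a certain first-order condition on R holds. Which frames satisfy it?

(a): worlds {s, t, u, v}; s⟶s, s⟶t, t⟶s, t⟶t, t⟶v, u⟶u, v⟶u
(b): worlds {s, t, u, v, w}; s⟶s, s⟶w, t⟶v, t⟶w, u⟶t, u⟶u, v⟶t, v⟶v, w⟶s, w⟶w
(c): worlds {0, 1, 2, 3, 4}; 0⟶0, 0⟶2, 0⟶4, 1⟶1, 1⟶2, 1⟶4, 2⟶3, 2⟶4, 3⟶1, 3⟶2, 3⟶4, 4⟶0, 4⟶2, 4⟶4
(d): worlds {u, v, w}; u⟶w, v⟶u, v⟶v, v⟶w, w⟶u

Frame correspondent (Sahlqvist): ∀x ∀y (Rxy → ∃z (Rxz ∧ Rzy)) — i.e. density.
(a): condition met.
(b): condition met.
(c): fails — R23 but no z with R2z and Rz3.
(d): fails — Ruw but no z with Ruz and Rzw.
Valid on: (a), (b).

(a), (b)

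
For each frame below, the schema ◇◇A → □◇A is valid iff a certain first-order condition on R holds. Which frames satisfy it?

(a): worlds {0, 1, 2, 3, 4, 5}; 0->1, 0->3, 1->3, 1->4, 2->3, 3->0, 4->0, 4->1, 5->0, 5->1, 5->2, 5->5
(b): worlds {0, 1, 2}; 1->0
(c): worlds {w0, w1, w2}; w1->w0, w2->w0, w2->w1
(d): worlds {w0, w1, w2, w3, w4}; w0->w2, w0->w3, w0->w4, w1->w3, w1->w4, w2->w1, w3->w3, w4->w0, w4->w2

Frame correspondent (Sahlqvist): ∀x ∀y ∀z ((xR²y ∧ xRz) → ∃w (y = w ∧ zRw)) — i.e. a generalized confluence (Geach) condition.
(a): fails — 0R²0, 0R1 but no w with 0=w and 1Rw.
(b): ✓.
(c): fails — w2R²w0, w2Rw0 but no w with w0=w and w0Rw.
(d): fails — w0R²w0, w0Rw2 but no w with w0=w and w2Rw.

(b)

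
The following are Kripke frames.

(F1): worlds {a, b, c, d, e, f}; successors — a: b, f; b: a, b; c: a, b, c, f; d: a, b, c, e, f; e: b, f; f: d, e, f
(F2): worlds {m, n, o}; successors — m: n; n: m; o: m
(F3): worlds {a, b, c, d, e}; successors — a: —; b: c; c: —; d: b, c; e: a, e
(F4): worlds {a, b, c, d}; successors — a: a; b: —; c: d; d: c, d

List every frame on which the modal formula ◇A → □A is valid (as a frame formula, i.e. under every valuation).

(F2)

This is the axiom for partial functionality; its first-order frame correspondent is ∀x ∀y ∀z (Rxy ∧ Rxz → y = z).
(F1): fails — a sees both b and f.
(F2): ✓.
(F3): fails — d sees both b and c.
(F4): fails — d sees both c and d.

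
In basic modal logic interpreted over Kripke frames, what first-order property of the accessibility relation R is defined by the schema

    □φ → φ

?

Reflexivity

This schema is the T axiom.
Its frame correspondent is reflexivity — ∀x Rxx.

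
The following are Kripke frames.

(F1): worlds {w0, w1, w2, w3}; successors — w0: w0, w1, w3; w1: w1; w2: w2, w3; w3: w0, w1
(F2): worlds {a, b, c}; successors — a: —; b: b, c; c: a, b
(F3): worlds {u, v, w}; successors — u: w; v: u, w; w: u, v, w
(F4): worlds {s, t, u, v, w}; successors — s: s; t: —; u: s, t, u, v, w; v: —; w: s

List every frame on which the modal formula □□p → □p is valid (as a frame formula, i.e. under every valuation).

This is the axiom for density; its first-order frame correspondent is ∀x ∀y (Rxy → ∃z (Rxz ∧ Rzy)).
(F1): holds.
(F2): fails — Rca but no z with Rcz and Rza.
(F3): holds.
(F4): holds.

(F1), (F3), (F4)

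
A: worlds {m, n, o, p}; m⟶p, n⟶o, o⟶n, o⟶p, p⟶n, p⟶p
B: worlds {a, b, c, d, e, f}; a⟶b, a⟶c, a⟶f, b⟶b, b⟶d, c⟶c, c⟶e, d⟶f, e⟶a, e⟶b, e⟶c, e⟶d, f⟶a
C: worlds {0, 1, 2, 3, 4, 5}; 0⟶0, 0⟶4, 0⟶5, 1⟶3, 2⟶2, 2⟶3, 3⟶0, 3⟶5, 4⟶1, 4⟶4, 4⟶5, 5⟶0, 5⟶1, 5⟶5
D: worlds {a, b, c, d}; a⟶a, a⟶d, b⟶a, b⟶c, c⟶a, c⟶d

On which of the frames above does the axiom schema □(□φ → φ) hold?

The schema corresponds to shift-reflexivity: ∀x ∀y (Rxy → Ryy).
A: fails — Ron but not Rnn.
B: fails — Rea but not Raa.
C: fails — R51 but not R11.
D: fails — Rbc but not Rcc.
Valid on no frame.

none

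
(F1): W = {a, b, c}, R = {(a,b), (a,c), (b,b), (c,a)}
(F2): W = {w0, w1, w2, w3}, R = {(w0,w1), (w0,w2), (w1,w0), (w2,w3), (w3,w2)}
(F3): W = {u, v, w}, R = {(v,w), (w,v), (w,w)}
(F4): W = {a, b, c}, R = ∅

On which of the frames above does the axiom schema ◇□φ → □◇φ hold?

Frame correspondent (Sahlqvist): ∀x ∀y ∀z (Rxy ∧ Rxz → ∃w (Ryw ∧ Rzw)) — i.e. convergence.
(F1): fails — Rac and Rab but c and b have no common successor.
(F2): fails — Rw0w1 and Rw0w2 but w1 and w2 have no common successor.
(F3): holds.
(F4): holds.
Valid on: (F3), (F4).

(F3), (F4)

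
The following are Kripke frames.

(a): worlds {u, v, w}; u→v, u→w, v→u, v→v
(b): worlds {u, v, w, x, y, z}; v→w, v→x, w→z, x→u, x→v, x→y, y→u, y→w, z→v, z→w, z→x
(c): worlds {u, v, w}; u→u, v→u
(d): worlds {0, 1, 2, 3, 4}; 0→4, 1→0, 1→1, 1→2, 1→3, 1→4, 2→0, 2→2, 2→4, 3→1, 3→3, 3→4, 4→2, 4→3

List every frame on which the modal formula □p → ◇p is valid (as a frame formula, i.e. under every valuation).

Frame correspondent (Sahlqvist): ∀x ∃y Rxy — i.e. seriality.
(a): fails — world w has no successor.
(b): fails — world u has no successor.
(c): fails — world w has no successor.
(d): condition met.

(d)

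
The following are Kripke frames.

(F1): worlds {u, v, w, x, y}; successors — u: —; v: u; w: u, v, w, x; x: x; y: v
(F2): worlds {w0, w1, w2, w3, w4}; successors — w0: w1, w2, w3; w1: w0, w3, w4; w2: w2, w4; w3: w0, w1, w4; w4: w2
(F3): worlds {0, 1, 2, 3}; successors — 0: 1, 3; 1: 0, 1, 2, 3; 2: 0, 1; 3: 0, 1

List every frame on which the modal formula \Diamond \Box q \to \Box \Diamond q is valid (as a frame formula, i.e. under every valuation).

(F3)

Frame correspondent (Sahlqvist): \forall x \forall y \forall z (Rxy \wedge Rxz \to \exists w (Ryw \wedge Rzw)) — i.e. convergence.
(F1): fails — Rvu and Rvu but u and u have no common successor.
(F2): fails — Rw1w3 and Rw1w4 but w3 and w4 have no common successor.
(F3): condition met.
Valid on: (F3).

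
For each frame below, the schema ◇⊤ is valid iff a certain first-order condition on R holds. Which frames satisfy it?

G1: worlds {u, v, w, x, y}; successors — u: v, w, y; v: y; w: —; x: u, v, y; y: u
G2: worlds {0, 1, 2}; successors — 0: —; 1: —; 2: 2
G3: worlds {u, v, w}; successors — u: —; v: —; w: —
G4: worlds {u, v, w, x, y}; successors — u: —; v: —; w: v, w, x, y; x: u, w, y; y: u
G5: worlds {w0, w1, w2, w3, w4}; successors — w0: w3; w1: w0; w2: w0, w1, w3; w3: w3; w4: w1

Frame correspondent (Sahlqvist): ∀x ∃y Rxy — i.e. seriality.
G1: fails — world w has no successor.
G2: fails — world 0 has no successor.
G3: fails — world u has no successor.
G4: fails — world u has no successor.
G5: condition met.
Valid on: G5.

G5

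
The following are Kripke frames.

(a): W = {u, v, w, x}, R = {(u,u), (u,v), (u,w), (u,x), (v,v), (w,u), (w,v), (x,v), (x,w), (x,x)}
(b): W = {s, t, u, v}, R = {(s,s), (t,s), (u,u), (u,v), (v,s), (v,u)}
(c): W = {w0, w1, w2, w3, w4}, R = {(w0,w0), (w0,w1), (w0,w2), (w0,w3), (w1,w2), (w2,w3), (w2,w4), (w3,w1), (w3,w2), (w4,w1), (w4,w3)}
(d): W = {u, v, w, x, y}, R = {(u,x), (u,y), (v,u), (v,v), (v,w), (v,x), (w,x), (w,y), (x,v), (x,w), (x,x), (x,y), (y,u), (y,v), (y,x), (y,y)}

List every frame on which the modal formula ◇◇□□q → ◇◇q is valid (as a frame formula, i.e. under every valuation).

(a), (b), (d)

Frame correspondent (Sahlqvist): ∀x ∀y (xR²y → ∃w (yR²w ∧ xR²w)) — i.e. a generalized confluence (Geach) condition.
(a): satisfies the condition.
(b): satisfies the condition.
(c): fails — w1R²w4 but no w with w4R²w and w1R²w.
(d): satisfies the condition.
Valid on: (a), (b), (d).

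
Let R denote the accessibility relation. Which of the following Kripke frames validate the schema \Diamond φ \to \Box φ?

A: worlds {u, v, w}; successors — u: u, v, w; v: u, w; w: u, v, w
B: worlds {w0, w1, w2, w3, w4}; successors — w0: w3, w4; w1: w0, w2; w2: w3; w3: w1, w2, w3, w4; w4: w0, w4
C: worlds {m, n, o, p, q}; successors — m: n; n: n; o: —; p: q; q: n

C

This is the axiom for partial functionality; its first-order frame correspondent is \forall x \forall y \forall z (Rxy \wedge Rxz \to y = z).
A: fails — u sees both u and v.
B: fails — w0 sees both w3 and w4.
C: condition met.
Valid on: C.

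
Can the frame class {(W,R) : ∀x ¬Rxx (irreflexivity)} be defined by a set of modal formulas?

Modal frame validity is preserved under surjective bounded morphisms.
The 2-cycle (worlds 0,1 with 0→1→0) is irreflexive, and the map sending every world to a single reflexive point • is a surjective bounded morphism (forth: every edge maps to (•,•); back: every world has a successor). So any modal formula valid on the 2-cycle is also valid on the reflexive point, which is not irreflexive.
So the class is not modally definable.

No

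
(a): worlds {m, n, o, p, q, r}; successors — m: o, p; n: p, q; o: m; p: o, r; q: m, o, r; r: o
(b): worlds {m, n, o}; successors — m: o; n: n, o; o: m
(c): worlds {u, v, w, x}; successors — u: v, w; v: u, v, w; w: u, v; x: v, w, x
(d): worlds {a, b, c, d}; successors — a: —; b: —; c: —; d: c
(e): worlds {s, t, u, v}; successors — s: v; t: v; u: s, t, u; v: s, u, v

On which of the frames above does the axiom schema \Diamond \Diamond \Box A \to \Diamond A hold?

The schema corresponds to a generalized confluence (Geach) condition: \forall x \forall y (x R^2 y \to \exists w (yRw \wedge xRw)).
(a): fails — mR²o but no w with oRw and mRw.
(b): fails — nR²o but no w with oRw and nRw.
(c): holds.
(d): holds.
(e): fails — sR²u but no w with uRw and sRw.

(c), (d)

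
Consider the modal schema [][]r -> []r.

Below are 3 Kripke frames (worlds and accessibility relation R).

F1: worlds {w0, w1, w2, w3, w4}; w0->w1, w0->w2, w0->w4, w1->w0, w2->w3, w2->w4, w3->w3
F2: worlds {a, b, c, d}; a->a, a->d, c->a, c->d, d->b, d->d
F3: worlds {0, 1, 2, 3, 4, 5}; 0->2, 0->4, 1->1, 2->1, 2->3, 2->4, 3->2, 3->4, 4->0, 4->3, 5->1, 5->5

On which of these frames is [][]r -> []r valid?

F2

The schema corresponds to density: forall x forall y (Rxy -> exists z (Rxz & Rzy)).
F1: fails — Rw1w0 but no z with Rw1z and Rzw0.
F2: ✓.
F3: fails — R32 but no z with R3z and Rz2.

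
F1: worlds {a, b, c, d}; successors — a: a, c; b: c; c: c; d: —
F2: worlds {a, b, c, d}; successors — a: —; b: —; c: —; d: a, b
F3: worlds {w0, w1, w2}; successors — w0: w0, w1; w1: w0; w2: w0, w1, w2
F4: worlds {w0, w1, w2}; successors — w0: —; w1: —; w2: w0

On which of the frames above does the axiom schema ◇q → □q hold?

Frame correspondent (Sahlqvist): ∀x ∀y ∀z (Rxy ∧ Rxz → y = z) — i.e. partial functionality.
F1: fails — a sees both a and c.
F2: fails — d sees both a and b.
F3: fails — w0 sees both w0 and w1.
F4: holds.

F4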